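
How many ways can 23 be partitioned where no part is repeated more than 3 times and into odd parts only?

41

A partial list (first 12 by largest part):
23
1, 1, 21
1, 3, 19
1, 5, 17
3, 3, 17
1, 1, 1, 3, 17
1, 7, 15
3, 5, 15
1, 1, 1, 5, 15
1, 1, 3, 3, 15
1, 9, 13
3, 7, 13
…and 29 more, for 41 total.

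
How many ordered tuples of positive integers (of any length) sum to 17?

65536

There are 16 gaps and each independently is a cut or not, giving 2^16 = 65536.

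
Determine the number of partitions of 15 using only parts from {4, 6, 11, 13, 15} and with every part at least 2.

The partitions of 15 that satisfy the conditions:
15
11 + 4
That's 2 in total.

2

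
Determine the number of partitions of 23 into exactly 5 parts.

Enumerating by decreasing first part gives 141 partitions in all.

141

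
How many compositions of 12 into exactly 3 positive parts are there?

Place 2 bars in the 11 internal gaps of a row of 12 dots: C(11,2) = 55.

55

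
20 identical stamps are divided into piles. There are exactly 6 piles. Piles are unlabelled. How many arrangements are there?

Enumerating by decreasing first part gives 90 partitions in all.

90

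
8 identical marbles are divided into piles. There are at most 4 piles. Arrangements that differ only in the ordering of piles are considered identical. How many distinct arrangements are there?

15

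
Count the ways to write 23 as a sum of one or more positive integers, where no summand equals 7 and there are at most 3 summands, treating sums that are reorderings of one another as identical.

A partial list (first 12 by largest part):
23
1, 22
2, 21
1, 1, 21
3, 20
1, 2, 20
4, 19
1, 3, 19
2, 2, 19
5, 18
1, 4, 18
2, 3, 18
…and 35 more, for 47 total.

47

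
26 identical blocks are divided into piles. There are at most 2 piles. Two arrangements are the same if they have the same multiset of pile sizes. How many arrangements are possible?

14

Listing the qualifying partitions of 26:
26
1,25
2,24
3,23
4,22
5,21
6,20
7,19
8,18
9,17
10,16
11,15
12,14
13,13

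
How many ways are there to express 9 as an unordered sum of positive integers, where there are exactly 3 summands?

7

Enumerating:
1, 1, 7
1, 2, 6
1, 3, 5
2, 2, 5
1, 4, 4
2, 3, 4
3, 3, 3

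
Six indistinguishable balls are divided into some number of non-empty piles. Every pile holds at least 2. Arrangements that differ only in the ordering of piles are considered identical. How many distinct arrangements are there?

Enumerating:
6
4,2
3,3
2,2,2
Counting gives 4.

4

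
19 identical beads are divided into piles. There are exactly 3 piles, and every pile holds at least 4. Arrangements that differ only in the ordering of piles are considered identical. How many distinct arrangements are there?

The partitions of 19 that satisfy the conditions:
4 + 4 + 11
4 + 5 + 10
4 + 6 + 9
5 + 5 + 9
4 + 7 + 8
5 + 6 + 8
5 + 7 + 7
6 + 6 + 7
That's 8 in total.

8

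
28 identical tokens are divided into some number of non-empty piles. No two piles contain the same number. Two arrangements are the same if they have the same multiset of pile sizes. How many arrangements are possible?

222

A full systematic count gives 222.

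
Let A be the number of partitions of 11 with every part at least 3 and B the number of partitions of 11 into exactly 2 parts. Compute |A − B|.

1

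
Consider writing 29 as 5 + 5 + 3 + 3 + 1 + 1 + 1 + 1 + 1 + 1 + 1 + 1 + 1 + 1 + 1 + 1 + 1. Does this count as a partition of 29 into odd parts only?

The parts sum to 29, and the condition 'every summand is odd' holds.

Yes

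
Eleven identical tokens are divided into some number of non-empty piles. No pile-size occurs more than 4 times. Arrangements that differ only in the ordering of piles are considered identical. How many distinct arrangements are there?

There are too many to list fully; the first 12 (by largest part) are:
11
10+1
9+2
9+1+1
8+3
8+2+1
8+1+1+1
7+4
7+3+1
7+2+2
7+2+1+1
7+1+1+1+1
…and 32 more, for 44 total.

44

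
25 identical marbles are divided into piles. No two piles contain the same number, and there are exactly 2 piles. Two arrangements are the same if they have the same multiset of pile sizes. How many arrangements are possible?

12

Enumerating:
24 + 1
23 + 2
22 + 3
21 + 4
20 + 5
19 + 6
18 + 7
17 + 8
16 + 9
15 + 10
14 + 11
13 + 12
Counting gives 12.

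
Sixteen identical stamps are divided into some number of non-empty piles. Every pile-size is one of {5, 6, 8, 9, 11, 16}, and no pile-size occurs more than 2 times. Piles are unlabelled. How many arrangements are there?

4

The partitions of 16 that satisfy the conditions:
16
11 + 5
8 + 8
6 + 5 + 5
That's 4 in total.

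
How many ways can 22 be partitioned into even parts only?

A partial list (first 12 by largest part):
22
20 + 2
18 + 4
18 + 2 + 2
16 + 6
16 + 4 + 2
16 + 2 + 2 + 2
14 + 8
14 + 6 + 2
14 + 4 + 4
14 + 4 + 2 + 2
14 + 2 + 2 + 2 + 2
…and 44 more, for 56 total.

56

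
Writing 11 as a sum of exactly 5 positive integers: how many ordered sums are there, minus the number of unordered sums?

200

Ordered (compositions into 5 parts): C(10,4) = 210.
Unordered (partitions into 5 parts): 10.
Difference: 210 − 10 = 200.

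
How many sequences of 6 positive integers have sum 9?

Place 5 bars in the 8 internal gaps of a row of 9 dots: C(8,5) = 56.

56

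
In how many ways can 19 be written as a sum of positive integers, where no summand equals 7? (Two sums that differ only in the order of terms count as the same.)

413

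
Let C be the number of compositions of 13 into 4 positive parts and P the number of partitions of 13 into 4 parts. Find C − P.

Compositions: C(12,3) = 220.
Partitions of 13 into exactly 4 parts: 18.
Difference: 220 − 18 = 202.

202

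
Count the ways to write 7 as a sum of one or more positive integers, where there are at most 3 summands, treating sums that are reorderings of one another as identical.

Listing the qualifying partitions of 7:
7
6, 1
5, 2
5, 1, 1
4, 3
4, 2, 1
3, 3, 1
3, 2, 2
Counting gives 8.

8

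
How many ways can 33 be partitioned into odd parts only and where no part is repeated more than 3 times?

143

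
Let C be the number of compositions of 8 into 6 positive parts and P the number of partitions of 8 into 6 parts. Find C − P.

19

Compositions: C(7,5) = 21.
Unordered (partitions into 6 parts): 2.
Difference: 21 − 2 = 19.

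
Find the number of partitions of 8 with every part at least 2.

7

They are:
8
6+2
5+3
4+4
4+2+2
3+3+2
2+2+2+2
That's 7 in total.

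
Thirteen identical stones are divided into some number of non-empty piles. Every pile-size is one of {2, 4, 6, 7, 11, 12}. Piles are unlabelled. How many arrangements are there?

4

The partitions of 13 that satisfy the conditions:
11+2
7+6
7+4+2
7+2+2+2
That's 4 in total.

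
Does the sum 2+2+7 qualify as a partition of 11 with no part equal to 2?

No

The parts sum to 11, and the condition 'no summand equals 2' is violated.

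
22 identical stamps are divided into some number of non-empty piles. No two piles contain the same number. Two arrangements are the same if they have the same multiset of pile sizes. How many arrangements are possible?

A full systematic count gives 89.

89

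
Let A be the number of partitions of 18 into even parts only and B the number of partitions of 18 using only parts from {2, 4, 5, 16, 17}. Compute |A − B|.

Partitions of 18 into even parts only: 30.
Partitions of 18 using only parts from {2, 4, 5, 16, 17}: 9.
|30 − 9| = 21.

21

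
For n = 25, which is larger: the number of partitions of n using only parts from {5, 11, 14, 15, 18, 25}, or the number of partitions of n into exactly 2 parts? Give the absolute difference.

Partitions of 25 using only parts from {5, 11, 14, 15, 18, 25}: 4.
Partitions of 25 into exactly 2 parts: 12.
|4 − 12| = 8.

8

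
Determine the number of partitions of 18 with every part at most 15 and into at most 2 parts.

7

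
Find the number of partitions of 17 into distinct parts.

There are too many to list fully; the first 12 (by largest part) are:
17
16,1
15,2
14,3
14,2,1
13,4
13,3,1
12,5
12,4,1
12,3,2
11,6
11,5,1
…and 26 more, for 38 total.

38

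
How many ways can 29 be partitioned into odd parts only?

Enumerating by decreasing first part gives 256 partitions in all.

256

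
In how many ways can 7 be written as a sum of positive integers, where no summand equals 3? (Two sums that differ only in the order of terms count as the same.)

10

Listing the qualifying partitions of 7:
7
6, 1
5, 2
5, 1, 1
4, 2, 1
4, 1, 1, 1
2, 2, 2, 1
2, 2, 1, 1, 1
2, 1, 1, 1, 1, 1
1, 1, 1, 1, 1, 1, 1
Counting gives 10.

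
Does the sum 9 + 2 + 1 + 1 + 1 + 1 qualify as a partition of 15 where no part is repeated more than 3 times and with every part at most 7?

No

The parts sum to 15, and the condition 'no summand is used more than 3 times' is violated.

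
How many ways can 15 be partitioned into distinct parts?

There are too many to list fully; the first 12 (by largest part) are:
15
14, 1
13, 2
12, 3
12, 2, 1
11, 4
11, 3, 1
10, 5
10, 4, 1
10, 3, 2
9, 6
9, 5, 1
…and 15 more, for 27 total.

27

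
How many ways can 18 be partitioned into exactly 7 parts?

49

A partial list (first 12 by largest part):
12 + 1 + 1 + 1 + 1 + 1 + 1
11 + 2 + 1 + 1 + 1 + 1 + 1
10 + 3 + 1 + 1 + 1 + 1 + 1
10 + 2 + 2 + 1 + 1 + 1 + 1
9 + 4 + 1 + 1 + 1 + 1 + 1
9 + 3 + 2 + 1 + 1 + 1 + 1
9 + 2 + 2 + 2 + 1 + 1 + 1
8 + 5 + 1 + 1 + 1 + 1 + 1
8 + 4 + 2 + 1 + 1 + 1 + 1
8 + 3 + 3 + 1 + 1 + 1 + 1
8 + 3 + 2 + 2 + 1 + 1 + 1
8 + 2 + 2 + 2 + 2 + 1 + 1
…and 37 more, for 49 total.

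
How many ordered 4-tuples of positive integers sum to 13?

220

Place 3 bars in the 12 internal gaps of a row of 13 dots: C(12,3) = 220.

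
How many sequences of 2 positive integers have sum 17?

By stars and bars with positive parts, the count is C(16,1) = 16.

16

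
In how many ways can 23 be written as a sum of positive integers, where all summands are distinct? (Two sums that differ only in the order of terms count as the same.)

104

A full systematic count gives 104.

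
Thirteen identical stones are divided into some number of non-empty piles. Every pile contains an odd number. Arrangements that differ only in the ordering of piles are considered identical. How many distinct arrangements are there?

18

Listing the qualifying partitions of 13:
13
1, 1, 11
1, 3, 9
1, 1, 1, 1, 9
1, 5, 7
3, 3, 7
1, 1, 1, 3, 7
1, 1, 1, 1, 1, 1, 7
3, 5, 5
1, 1, 1, 5, 5
1, 1, 3, 3, 5
1, 1, 1, 1, 1, 3, 5
1, 1, 1, 1, 1, 1, 1, 1, 5
1, 3, 3, 3, 3
1, 1, 1, 1, 3, 3, 3
1, 1, 1, 1, 1, 1, 1, 3, 3
1, 1, 1, 1, 1, 1, 1, 1, 1, 1, 3
1, 1, 1, 1, 1, 1, 1, 1, 1, 1, 1, 1, 1
Counting gives 18.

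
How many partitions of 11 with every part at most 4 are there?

27

There are too many to list fully; the first 12 (by largest part) are:
4 + 4 + 3
4 + 4 + 2 + 1
4 + 4 + 1 + 1 + 1
4 + 3 + 3 + 1
4 + 3 + 2 + 2
4 + 3 + 2 + 1 + 1
4 + 3 + 1 + 1 + 1 + 1
4 + 2 + 2 + 2 + 1
4 + 2 + 2 + 1 + 1 + 1
4 + 2 + 1 + 1 + 1 + 1 + 1
4 + 1 + 1 + 1 + 1 + 1 + 1 + 1
3 + 3 + 3 + 2
…and 15 more, for 27 total.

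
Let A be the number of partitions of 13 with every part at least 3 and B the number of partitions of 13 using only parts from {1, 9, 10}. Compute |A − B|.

Partitions of 13 with every part at least 3: 10.
Partitions of 13 using only parts from {1, 9, 10}: 3.
|10 − 3| = 7.

7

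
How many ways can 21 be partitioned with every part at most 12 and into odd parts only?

There are too many to list fully; the first 12 (by largest part) are:
11+9+1
11+7+3
11+7+1+1+1
11+5+5
11+5+3+1+1
11+5+1+1+1+1+1
11+3+3+3+1
11+3+3+1+1+1+1
11+3+1+1+1+1+1+1+1
11+1+1+1+1+1+1+1+1+1+1
9+9+3
9+9+1+1+1
…and 50 more, for 62 total.

62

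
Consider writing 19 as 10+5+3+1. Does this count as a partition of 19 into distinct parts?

The parts sum to 19, and the condition 'all summands are distinct' holds.

Yes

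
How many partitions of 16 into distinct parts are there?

32

A partial list (first 12 by largest part):
16
15, 1
14, 2
13, 3
13, 2, 1
12, 4
12, 3, 1
11, 5
11, 4, 1
11, 3, 2
10, 6
10, 5, 1
…and 20 more, for 32 total.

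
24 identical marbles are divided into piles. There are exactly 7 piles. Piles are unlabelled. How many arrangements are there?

A full systematic count gives 201.

201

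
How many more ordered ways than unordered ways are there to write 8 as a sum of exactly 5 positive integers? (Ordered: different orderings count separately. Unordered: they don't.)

32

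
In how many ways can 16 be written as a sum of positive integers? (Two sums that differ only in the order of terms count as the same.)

A full systematic count gives 231.

231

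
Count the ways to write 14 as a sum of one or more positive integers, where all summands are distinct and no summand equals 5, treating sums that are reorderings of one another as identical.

Enumerating:
14
13 + 1
12 + 2
11 + 3
11 + 2 + 1
10 + 4
10 + 3 + 1
9 + 4 + 1
9 + 3 + 2
8 + 6
8 + 4 + 2
8 + 3 + 2 + 1
7 + 6 + 1
7 + 4 + 3
7 + 4 + 2 + 1
6 + 4 + 3 + 1

16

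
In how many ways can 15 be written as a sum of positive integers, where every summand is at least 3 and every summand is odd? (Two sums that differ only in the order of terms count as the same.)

5

Listing the qualifying partitions of 15:
15
9+3+3
7+5+3
5+5+5
3+3+3+3+3
That's 5 in total.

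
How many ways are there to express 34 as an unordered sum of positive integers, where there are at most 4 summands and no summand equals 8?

341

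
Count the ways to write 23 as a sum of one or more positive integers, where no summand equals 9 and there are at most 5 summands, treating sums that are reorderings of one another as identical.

244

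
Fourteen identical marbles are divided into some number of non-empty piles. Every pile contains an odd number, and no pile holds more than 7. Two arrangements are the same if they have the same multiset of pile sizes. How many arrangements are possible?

Enumerating:
7, 7
7, 5, 1, 1
7, 3, 3, 1
7, 3, 1, 1, 1, 1
7, 1, 1, 1, 1, 1, 1, 1
5, 5, 3, 1
5, 5, 1, 1, 1, 1
5, 3, 3, 3
5, 3, 3, 1, 1, 1
5, 3, 1, 1, 1, 1, 1, 1
5, 1, 1, 1, 1, 1, 1, 1, 1, 1
3, 3, 3, 3, 1, 1
3, 3, 3, 1, 1, 1, 1, 1
3, 3, 1, 1, 1, 1, 1, 1, 1, 1
3, 1, 1, 1, 1, 1, 1, 1, 1, 1, 1, 1
1, 1, 1, 1, 1, 1, 1, 1, 1, 1, 1, 1, 1, 1
Counting gives 16.

16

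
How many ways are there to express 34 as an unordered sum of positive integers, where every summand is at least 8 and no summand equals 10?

20

The partitions of 34 that satisfy the conditions:
34
8+26
9+25
11+23
12+22
13+21
14+20
15+19
16+18
8+8+18
17+17
8+9+17
9+9+16
8+11+15
8+12+14
9+11+14
8+13+13
9+12+13
11+11+12
8+8+9+9
Counting gives 20.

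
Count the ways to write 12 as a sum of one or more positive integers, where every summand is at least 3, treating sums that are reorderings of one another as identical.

Enumerating:
12
9, 3
8, 4
7, 5
6, 6
6, 3, 3
5, 4, 3
4, 4, 4
3, 3, 3, 3

9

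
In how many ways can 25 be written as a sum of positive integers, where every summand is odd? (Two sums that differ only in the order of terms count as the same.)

142

There are 142 such partitions.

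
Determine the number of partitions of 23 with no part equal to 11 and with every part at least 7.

They are:
23
16, 7
15, 8
14, 9
13, 10
9, 7, 7
8, 8, 7
Counting gives 7.

7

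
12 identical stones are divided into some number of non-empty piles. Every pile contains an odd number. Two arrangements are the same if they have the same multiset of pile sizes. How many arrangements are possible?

The partitions of 12 that satisfy the conditions:
11 + 1
9 + 3
9 + 1 + 1 + 1
7 + 5
7 + 3 + 1 + 1
7 + 1 + 1 + 1 + 1 + 1
5 + 5 + 1 + 1
5 + 3 + 3 + 1
5 + 3 + 1 + 1 + 1 + 1
5 + 1 + 1 + 1 + 1 + 1 + 1 + 1
3 + 3 + 3 + 3
3 + 3 + 3 + 1 + 1 + 1
3 + 3 + 1 + 1 + 1 + 1 + 1 + 1
3 + 1 + 1 + 1 + 1 + 1 + 1 + 1 + 1 + 1
1 + 1 + 1 + 1 + 1 + 1 + 1 + 1 + 1 + 1 + 1 + 1

15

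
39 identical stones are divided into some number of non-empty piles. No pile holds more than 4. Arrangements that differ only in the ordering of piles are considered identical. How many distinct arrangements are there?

Direct enumeration gives 588 partitions.

588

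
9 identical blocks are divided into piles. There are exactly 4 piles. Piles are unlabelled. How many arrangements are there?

Listing the qualifying partitions of 9:
6, 1, 1, 1
5, 2, 1, 1
4, 3, 1, 1
4, 2, 2, 1
3, 3, 2, 1
3, 2, 2, 2
That's 6 in total.

6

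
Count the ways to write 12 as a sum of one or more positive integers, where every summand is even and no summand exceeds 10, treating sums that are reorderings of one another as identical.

The partitions of 12 that satisfy the conditions:
10,2
8,4
8,2,2
6,6
6,4,2
6,2,2,2
4,4,4
4,4,2,2
4,2,2,2,2
2,2,2,2,2,2

10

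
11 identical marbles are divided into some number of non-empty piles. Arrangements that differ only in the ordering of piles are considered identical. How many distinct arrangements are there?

56

A partial list (first 12 by largest part):
11
10,1
9,2
9,1,1
8,3
8,2,1
8,1,1,1
7,4
7,3,1
7,2,2
7,2,1,1
7,1,1,1,1
…and 44 more, for 56 total.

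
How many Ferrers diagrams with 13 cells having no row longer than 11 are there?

99

There are 99 such partitions.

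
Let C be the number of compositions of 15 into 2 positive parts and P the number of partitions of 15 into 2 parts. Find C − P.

Ordered (compositions into 2 parts): C(14,1) = 14.
Partitions of 15 into exactly 2 parts: 7.
Difference: 14 − 7 = 7.

7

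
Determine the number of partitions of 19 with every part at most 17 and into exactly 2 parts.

8

The partitions of 19 that satisfy the conditions:
17 + 2
16 + 3
15 + 4
14 + 5
13 + 6
12 + 7
11 + 8
10 + 9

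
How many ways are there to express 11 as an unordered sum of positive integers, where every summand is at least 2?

14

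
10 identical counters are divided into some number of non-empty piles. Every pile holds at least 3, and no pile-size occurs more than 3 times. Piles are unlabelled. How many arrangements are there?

The partitions of 10 that satisfy the conditions:
10
7+3
6+4
5+5
4+3+3
Counting gives 5.

5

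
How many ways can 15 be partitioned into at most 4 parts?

54

A partial list (first 12 by largest part):
15
14, 1
13, 2
13, 1, 1
12, 3
12, 2, 1
12, 1, 1, 1
11, 4
11, 3, 1
11, 2, 2
11, 2, 1, 1
10, 5
…and 42 more, for 54 total.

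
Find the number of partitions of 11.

56

There are too many to list fully; the first 12 (by largest part) are:
11
10 + 1
9 + 2
9 + 1 + 1
8 + 3
8 + 2 + 1
8 + 1 + 1 + 1
7 + 4
7 + 3 + 1
7 + 2 + 2
7 + 2 + 1 + 1
7 + 1 + 1 + 1 + 1
…and 44 more, for 56 total.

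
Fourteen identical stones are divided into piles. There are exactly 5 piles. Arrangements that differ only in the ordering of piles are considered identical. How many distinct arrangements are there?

The partitions of 14 that satisfy the conditions:
10+1+1+1+1
9+2+1+1+1
8+3+1+1+1
8+2+2+1+1
7+4+1+1+1
7+3+2+1+1
7+2+2+2+1
6+5+1+1+1
6+4+2+1+1
6+3+3+1+1
6+3+2+2+1
6+2+2+2+2
5+5+2+1+1
5+4+3+1+1
5+4+2+2+1
5+3+3+2+1
5+3+2+2+2
4+4+4+1+1
4+4+3+2+1
4+4+2+2+2
4+3+3+3+1
4+3+3+2+2
3+3+3+3+2

23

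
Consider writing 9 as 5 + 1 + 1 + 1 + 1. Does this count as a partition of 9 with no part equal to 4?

The parts sum to 9, and the condition 'no summand equals 4' holds.

Yes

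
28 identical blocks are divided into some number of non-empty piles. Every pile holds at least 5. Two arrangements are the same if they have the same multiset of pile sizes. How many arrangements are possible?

A partial list (first 12 by largest part):
28
23+5
22+6
21+7
20+8
19+9
18+10
18+5+5
17+11
17+6+5
16+12
16+7+5
…and 38 more, for 50 total.

50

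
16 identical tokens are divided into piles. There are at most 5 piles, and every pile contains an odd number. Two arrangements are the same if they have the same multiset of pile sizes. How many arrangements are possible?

13

Enumerating:
1,15
3,13
1,1,1,13
5,11
1,1,3,11
7,9
1,1,5,9
1,3,3,9
1,1,7,7
1,3,5,7
3,3,3,7
1,5,5,5
3,3,5,5
Counting gives 13.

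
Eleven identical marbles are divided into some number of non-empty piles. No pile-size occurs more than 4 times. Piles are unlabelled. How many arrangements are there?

A partial list (first 12 by largest part):
11
10,1
9,2
9,1,1
8,3
8,2,1
8,1,1,1
7,4
7,3,1
7,2,2
7,2,1,1
7,1,1,1,1
…and 32 more, for 44 total.

44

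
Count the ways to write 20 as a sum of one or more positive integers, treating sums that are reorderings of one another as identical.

Direct enumeration gives 627 partitions.

627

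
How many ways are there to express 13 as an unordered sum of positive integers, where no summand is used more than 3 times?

A partial list (first 12 by largest part):
13
1 + 12
2 + 11
1 + 1 + 11
3 + 10
1 + 2 + 10
1 + 1 + 1 + 10
4 + 9
1 + 3 + 9
2 + 2 + 9
1 + 1 + 2 + 9
5 + 8
…and 52 more, for 64 total.

64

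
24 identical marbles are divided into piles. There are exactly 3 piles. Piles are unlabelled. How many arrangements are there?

There are too many to list fully; the first 12 (by largest part) are:
22, 1, 1
21, 2, 1
20, 3, 1
20, 2, 2
19, 4, 1
19, 3, 2
18, 5, 1
18, 4, 2
18, 3, 3
17, 6, 1
17, 5, 2
17, 4, 3
…and 36 more, for 48 total.

48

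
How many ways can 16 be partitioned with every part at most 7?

Direct enumeration gives 164 partitions.

164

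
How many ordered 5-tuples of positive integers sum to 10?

126

Equivalently, choose which 4 of the 9 gaps become plus signs: C(9,4) = 126.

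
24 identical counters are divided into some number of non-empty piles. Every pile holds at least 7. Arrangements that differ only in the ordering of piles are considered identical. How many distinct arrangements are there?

Listing the qualifying partitions of 24:
24
17 + 7
16 + 8
15 + 9
14 + 10
13 + 11
12 + 12
10 + 7 + 7
9 + 8 + 7
8 + 8 + 8
Counting gives 10.

10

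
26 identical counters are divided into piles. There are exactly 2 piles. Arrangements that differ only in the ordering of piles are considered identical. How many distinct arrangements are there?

13

Enumerating:
25, 1
24, 2
23, 3
22, 4
21, 5
20, 6
19, 7
18, 8
17, 9
16, 10
15, 11
14, 12
13, 13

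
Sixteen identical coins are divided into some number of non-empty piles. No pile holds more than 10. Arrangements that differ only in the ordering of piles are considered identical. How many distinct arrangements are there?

212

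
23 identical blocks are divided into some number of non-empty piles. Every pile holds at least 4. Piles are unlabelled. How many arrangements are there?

There are too many to list fully; the first 12 (by largest part) are:
23
4 + 19
5 + 18
6 + 17
7 + 16
8 + 15
4 + 4 + 15
9 + 14
4 + 5 + 14
10 + 13
4 + 6 + 13
5 + 5 + 13
…and 27 more, for 39 total.

39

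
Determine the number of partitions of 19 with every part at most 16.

Systematic enumeration (by largest part, then next-largest, …) yields 486.

486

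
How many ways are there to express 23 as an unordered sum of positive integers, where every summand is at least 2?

253

There are 253 such partitions.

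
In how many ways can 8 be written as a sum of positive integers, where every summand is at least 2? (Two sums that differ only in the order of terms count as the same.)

The partitions of 8 that satisfy the conditions:
8
2+6
3+5
4+4
2+2+4
2+3+3
2+2+2+2
That's 7 in total.

7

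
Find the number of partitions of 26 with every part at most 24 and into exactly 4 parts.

136

Counting exhaustively, 136 partitions satisfy the conditions.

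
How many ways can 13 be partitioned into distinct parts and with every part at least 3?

6

They are:
13
10 + 3
9 + 4
8 + 5
7 + 6
6 + 4 + 3
Counting gives 6.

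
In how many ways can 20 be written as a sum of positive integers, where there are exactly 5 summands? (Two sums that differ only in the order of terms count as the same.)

84

There are 84 such partitions.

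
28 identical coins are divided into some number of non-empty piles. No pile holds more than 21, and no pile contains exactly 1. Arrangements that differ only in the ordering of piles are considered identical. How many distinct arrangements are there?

697

A full systematic count gives 697.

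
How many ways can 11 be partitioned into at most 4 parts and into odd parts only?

5

Enumerating:
11
9+1+1
7+3+1
5+5+1
5+3+3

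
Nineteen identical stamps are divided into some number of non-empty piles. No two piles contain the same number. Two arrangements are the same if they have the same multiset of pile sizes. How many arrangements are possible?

54

A partial list (first 12 by largest part):
19
18, 1
17, 2
16, 3
16, 2, 1
15, 4
15, 3, 1
14, 5
14, 4, 1
14, 3, 2
13, 6
13, 5, 1
…and 42 more, for 54 total.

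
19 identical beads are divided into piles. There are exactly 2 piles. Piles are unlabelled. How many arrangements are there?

Listing the qualifying partitions of 19:
1+18
2+17
3+16
4+15
5+14
6+13
7+12
8+11
9+10

9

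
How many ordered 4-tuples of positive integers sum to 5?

4

A composition of 5 into 4 positive parts is chosen by placing 3 dividers among the 4 gaps between 5 units: C(4,3) = 4.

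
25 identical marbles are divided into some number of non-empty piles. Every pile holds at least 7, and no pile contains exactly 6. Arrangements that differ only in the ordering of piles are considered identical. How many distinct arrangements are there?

They are:
25
18, 7
17, 8
16, 9
15, 10
14, 11
13, 12
11, 7, 7
10, 8, 7
9, 9, 7
9, 8, 8

11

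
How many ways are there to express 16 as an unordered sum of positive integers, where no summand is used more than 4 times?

Systematic enumeration (by largest part, then next-largest, …) yields 164.

164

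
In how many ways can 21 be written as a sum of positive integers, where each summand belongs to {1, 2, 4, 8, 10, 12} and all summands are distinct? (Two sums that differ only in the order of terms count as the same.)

2

They are:
12 + 8 + 1
10 + 8 + 2 + 1
Counting gives 2.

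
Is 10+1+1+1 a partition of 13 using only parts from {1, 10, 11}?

The parts sum to 13, and the condition 'each summand belongs to {1, 10, 11}' holds.

Yes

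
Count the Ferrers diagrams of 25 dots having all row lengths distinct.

142

Direct enumeration gives 142 partitions.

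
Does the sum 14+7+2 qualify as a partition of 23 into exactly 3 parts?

Yes

The parts sum to 23, and the condition 'there are exactly 3 summands' holds.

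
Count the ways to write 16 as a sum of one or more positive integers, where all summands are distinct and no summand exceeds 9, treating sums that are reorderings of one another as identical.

Listing the qualifying partitions of 16:
9, 7
9, 6, 1
9, 5, 2
9, 4, 3
9, 4, 2, 1
8, 7, 1
8, 6, 2
8, 5, 3
8, 5, 2, 1
8, 4, 3, 1
7, 6, 3
7, 6, 2, 1
7, 5, 4
7, 5, 3, 1
7, 4, 3, 2
6, 5, 4, 1
6, 5, 3, 2
6, 4, 3, 2, 1
That's 18 in total.

18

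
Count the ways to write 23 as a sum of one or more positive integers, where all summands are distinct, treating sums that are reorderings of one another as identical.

104

Direct enumeration gives 104 partitions.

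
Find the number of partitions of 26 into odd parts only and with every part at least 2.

23

Listing the qualifying partitions of 26:
23,3
21,5
19,7
17,9
17,3,3,3
15,11
15,5,3,3
13,13
13,7,3,3
13,5,5,3
11,9,3,3
11,7,5,3
11,5,5,5
11,3,3,3,3,3
9,9,5,3
9,7,7,3
9,7,5,5
9,5,3,3,3,3
7,7,7,5
7,7,3,3,3,3
7,5,5,3,3,3
5,5,5,5,3,3
5,3,3,3,3,3,3,3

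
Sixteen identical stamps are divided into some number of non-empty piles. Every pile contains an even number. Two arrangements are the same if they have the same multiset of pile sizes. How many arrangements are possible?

Listing the qualifying partitions of 16:
16
2, 14
4, 12
2, 2, 12
6, 10
2, 4, 10
2, 2, 2, 10
8, 8
2, 6, 8
4, 4, 8
2, 2, 4, 8
2, 2, 2, 2, 8
4, 6, 6
2, 2, 6, 6
2, 4, 4, 6
2, 2, 2, 4, 6
2, 2, 2, 2, 2, 6
4, 4, 4, 4
2, 2, 4, 4, 4
2, 2, 2, 2, 4, 4
2, 2, 2, 2, 2, 2, 4
2, 2, 2, 2, 2, 2, 2, 2
That's 22 in total.

22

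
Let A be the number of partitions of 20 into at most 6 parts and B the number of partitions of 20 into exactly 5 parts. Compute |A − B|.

198

Partitions of 20 into at most 6 parts: 282.
Partitions of 20 into exactly 5 parts: 84.
|282 − 84| = 198.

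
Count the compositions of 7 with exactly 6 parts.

6

Place 5 bars in the 6 internal gaps of a row of 7 dots: C(6,5) = 6.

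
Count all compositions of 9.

Each of the 8 gaps between 9 units is either a break or not: 2^8 = 256.

256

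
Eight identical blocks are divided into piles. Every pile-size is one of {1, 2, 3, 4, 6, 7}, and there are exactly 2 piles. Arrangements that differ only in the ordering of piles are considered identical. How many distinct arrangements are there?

The partitions of 8 that satisfy the conditions:
1, 7
2, 6
4, 4
That's 3 in total.

3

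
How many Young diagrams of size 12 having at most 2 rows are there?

7

Listing the qualifying partitions of 12:
12
11+1
10+2
9+3
8+4
7+5
6+6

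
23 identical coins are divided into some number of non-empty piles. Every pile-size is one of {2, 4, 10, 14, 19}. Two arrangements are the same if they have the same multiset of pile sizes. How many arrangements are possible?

2

Listing the qualifying partitions of 23:
19 + 4
19 + 2 + 2
That's 2 in total.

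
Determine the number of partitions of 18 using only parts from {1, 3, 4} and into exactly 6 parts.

Listing the qualifying partitions of 18:
4+4+4+4+1+1
4+4+3+3+3+1
3+3+3+3+3+3

3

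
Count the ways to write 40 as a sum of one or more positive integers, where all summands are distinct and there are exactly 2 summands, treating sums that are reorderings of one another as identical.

The partitions of 40 that satisfy the conditions:
39+1
38+2
37+3
36+4
35+5
34+6
33+7
32+8
31+9
30+10
29+11
28+12
27+13
26+14
25+15
24+16
23+17
22+18
21+19

19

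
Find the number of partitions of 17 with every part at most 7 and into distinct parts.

7

They are:
4+6+7
1+3+6+7
1+4+5+7
2+3+5+7
1+2+3+4+7
2+4+5+6
1+2+3+5+6
Counting gives 7.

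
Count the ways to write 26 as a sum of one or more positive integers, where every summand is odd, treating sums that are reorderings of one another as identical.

Counting exhaustively, 165 partitions satisfy the conditions.

165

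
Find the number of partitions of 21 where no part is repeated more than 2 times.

243

A full systematic count gives 243.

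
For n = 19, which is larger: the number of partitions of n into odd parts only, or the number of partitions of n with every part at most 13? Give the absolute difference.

417

Partitions of 19 into odd parts only: 54.
Partitions of 19 with every part at most 13: 471.
|54 − 471| = 417.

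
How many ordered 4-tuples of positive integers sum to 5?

4

Equivalently, choose which 3 of the 4 gaps become plus signs: C(4,3) = 4.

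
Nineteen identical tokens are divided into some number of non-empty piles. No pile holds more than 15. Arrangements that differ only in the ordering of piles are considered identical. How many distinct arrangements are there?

Enumerating by decreasing first part gives 483 partitions in all.

483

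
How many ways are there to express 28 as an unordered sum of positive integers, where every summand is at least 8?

12

Enumerating:
28
20, 8
19, 9
18, 10
17, 11
16, 12
15, 13
14, 14
12, 8, 8
11, 9, 8
10, 10, 8
10, 9, 9
Counting gives 12.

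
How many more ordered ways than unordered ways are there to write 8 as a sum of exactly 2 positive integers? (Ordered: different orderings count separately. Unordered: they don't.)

Compositions: C(7,1) = 7.
Partitions of 8 into exactly 2 parts: 4.
Difference: 7 − 4 = 3.

3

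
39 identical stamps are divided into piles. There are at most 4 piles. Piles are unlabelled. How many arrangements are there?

Systematic enumeration (by largest part, then next-largest, …) yields 588.

588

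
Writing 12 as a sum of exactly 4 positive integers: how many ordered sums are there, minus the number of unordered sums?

150

Compositions: C(11,3) = 165.
Partitions of 12 into exactly 4 parts: 15.
Difference: 165 − 15 = 150.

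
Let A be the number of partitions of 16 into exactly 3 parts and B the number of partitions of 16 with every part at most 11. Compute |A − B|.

198

Partitions of 16 into exactly 3 parts: 21.
Partitions of 16 with every part at most 11: 219.
|21 − 219| = 198.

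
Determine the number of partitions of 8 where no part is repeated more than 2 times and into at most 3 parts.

Listing the qualifying partitions of 8:
8
7, 1
6, 2
6, 1, 1
5, 3
5, 2, 1
4, 4
4, 3, 1
4, 2, 2
3, 3, 2

10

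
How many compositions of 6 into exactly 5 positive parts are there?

Equivalently, choose which 4 of the 5 gaps become plus signs: C(5,4) = 5.

5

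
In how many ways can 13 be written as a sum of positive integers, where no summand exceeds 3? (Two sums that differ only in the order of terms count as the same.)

Enumerating:
3 + 3 + 3 + 3 + 1
3 + 3 + 3 + 2 + 2
3 + 3 + 3 + 2 + 1 + 1
3 + 3 + 3 + 1 + 1 + 1 + 1
3 + 3 + 2 + 2 + 2 + 1
3 + 3 + 2 + 2 + 1 + 1 + 1
3 + 3 + 2 + 1 + 1 + 1 + 1 + 1
3 + 3 + 1 + 1 + 1 + 1 + 1 + 1 + 1
3 + 2 + 2 + 2 + 2 + 2
3 + 2 + 2 + 2 + 2 + 1 + 1
3 + 2 + 2 + 2 + 1 + 1 + 1 + 1
3 + 2 + 2 + 1 + 1 + 1 + 1 + 1 + 1
3 + 2 + 1 + 1 + 1 + 1 + 1 + 1 + 1 + 1
3 + 1 + 1 + 1 + 1 + 1 + 1 + 1 + 1 + 1 + 1
2 + 2 + 2 + 2 + 2 + 2 + 1
2 + 2 + 2 + 2 + 2 + 1 + 1 + 1
2 + 2 + 2 + 2 + 1 + 1 + 1 + 1 + 1
2 + 2 + 2 + 1 + 1 + 1 + 1 + 1 + 1 + 1
2 + 2 + 1 + 1 + 1 + 1 + 1 + 1 + 1 + 1 + 1
2 + 1 + 1 + 1 + 1 + 1 + 1 + 1 + 1 + 1 + 1 + 1
1 + 1 + 1 + 1 + 1 + 1 + 1 + 1 + 1 + 1 + 1 + 1 + 1
Counting gives 21.

21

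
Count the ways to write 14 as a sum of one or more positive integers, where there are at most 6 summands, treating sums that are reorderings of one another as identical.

90

A full systematic count gives 90.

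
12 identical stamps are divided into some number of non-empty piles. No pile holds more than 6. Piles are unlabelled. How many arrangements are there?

There are too many to list fully; the first 12 (by largest part) are:
6,6
1,5,6
2,4,6
1,1,4,6
3,3,6
1,2,3,6
1,1,1,3,6
2,2,2,6
1,1,2,2,6
1,1,1,1,2,6
1,1,1,1,1,1,6
2,5,5
…and 46 more, for 58 total.

58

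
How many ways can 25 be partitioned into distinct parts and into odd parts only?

Listing the qualifying partitions of 25:
25
21 + 3 + 1
19 + 5 + 1
17 + 7 + 1
17 + 5 + 3
15 + 9 + 1
15 + 7 + 3
13 + 11 + 1
13 + 9 + 3
13 + 7 + 5
11 + 9 + 5
9 + 7 + 5 + 3 + 1
Counting gives 12.

12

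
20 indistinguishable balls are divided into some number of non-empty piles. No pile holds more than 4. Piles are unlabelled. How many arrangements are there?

Enumerating by decreasing first part gives 108 partitions in all.

108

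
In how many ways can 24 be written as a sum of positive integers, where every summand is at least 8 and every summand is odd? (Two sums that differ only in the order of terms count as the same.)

2

The partitions of 24 that satisfy the conditions:
15+9
13+11
That's 2 in total.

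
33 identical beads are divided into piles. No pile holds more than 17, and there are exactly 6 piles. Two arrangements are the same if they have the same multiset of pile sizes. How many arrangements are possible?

Enumerating by decreasing first part gives 698 partitions in all.

698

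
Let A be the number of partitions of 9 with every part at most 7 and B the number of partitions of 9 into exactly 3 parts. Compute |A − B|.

Partitions of 9 with every part at most 7: 28.
Partitions of 9 into exactly 3 parts: 7.
|28 − 7| = 21.

21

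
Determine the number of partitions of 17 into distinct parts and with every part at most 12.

31

There are too many to list fully; the first 12 (by largest part) are:
5, 12
1, 4, 12
2, 3, 12
6, 11
1, 5, 11
2, 4, 11
1, 2, 3, 11
7, 10
1, 6, 10
2, 5, 10
3, 4, 10
1, 2, 4, 10
…and 19 more, for 31 total.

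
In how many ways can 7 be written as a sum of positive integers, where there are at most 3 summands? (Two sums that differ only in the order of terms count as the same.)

Enumerating:
7
1+6
2+5
1+1+5
3+4
1+2+4
1+3+3
2+2+3

8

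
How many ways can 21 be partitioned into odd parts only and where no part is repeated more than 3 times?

32

A partial list (first 12 by largest part):
21
19+1+1
17+3+1
15+5+1
15+3+3
15+3+1+1+1
13+7+1
13+5+3
13+5+1+1+1
13+3+3+1+1
11+9+1
11+7+3
…and 20 more, for 32 total.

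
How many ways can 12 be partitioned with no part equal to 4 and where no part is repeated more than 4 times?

41

A partial list (first 12 by largest part):
12
11, 1
10, 2
10, 1, 1
9, 3
9, 2, 1
9, 1, 1, 1
8, 3, 1
8, 2, 2
8, 2, 1, 1
8, 1, 1, 1, 1
7, 5
…and 29 more, for 41 total.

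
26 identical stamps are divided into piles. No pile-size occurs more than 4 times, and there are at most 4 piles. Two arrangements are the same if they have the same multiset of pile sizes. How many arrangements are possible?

206

There are 206 such partitions.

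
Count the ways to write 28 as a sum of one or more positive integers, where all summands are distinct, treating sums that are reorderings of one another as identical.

222

There are 222 such partitions.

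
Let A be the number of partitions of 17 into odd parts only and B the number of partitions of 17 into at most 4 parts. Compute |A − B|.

Partitions of 17 into odd parts only: 38.
Partitions of 17 into at most 4 parts: 72.
|38 − 72| = 34.

34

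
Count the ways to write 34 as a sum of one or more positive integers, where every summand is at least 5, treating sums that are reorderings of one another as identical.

129

Systematic enumeration (by largest part, then next-largest, …) yields 129.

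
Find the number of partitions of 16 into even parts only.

22

The partitions of 16 that satisfy the conditions:
16
14+2
12+4
12+2+2
10+6
10+4+2
10+2+2+2
8+8
8+6+2
8+4+4
8+4+2+2
8+2+2+2+2
6+6+4
6+6+2+2
6+4+4+2
6+4+2+2+2
6+2+2+2+2+2
4+4+4+4
4+4+4+2+2
4+4+2+2+2+2
4+2+2+2+2+2+2
2+2+2+2+2+2+2+2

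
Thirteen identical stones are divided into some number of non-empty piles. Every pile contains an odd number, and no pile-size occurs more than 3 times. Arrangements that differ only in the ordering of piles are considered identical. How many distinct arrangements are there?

They are:
13
1,1,11
1,3,9
1,5,7
3,3,7
1,1,1,3,7
3,5,5
1,1,1,5,5
1,1,3,3,5
That's 9 in total.

9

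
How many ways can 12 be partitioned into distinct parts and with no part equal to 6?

Listing the qualifying partitions of 12:
12
11, 1
10, 2
9, 3
9, 2, 1
8, 4
8, 3, 1
7, 5
7, 4, 1
7, 3, 2
5, 4, 3
5, 4, 2, 1

12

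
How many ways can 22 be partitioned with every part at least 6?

11

They are:
22
16, 6
15, 7
14, 8
13, 9
12, 10
11, 11
10, 6, 6
9, 7, 6
8, 8, 6
8, 7, 7
Counting gives 11.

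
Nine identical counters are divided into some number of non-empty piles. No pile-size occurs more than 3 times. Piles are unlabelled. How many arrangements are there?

22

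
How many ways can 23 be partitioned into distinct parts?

Systematic enumeration (by largest part, then next-largest, …) yields 104.

104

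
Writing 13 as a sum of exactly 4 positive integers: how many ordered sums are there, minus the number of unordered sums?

Ordered (compositions into 4 parts): C(12,3) = 220.
Partitions of 13 into exactly 4 parts: 18.
Difference: 220 − 18 = 202.

202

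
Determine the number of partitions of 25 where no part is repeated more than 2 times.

513

A full systematic count gives 513.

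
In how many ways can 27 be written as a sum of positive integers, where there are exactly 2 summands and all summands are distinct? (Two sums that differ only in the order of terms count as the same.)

13

Listing the qualifying partitions of 27:
26, 1
25, 2
24, 3
23, 4
22, 5
21, 6
20, 7
19, 8
18, 9
17, 10
16, 11
15, 12
14, 13
That's 13 in total.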